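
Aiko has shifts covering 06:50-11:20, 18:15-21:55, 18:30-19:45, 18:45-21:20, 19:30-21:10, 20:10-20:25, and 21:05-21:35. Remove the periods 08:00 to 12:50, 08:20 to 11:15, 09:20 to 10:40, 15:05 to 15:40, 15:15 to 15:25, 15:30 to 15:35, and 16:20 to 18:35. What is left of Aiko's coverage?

Merge the first list: 06:50-11:20, 18:15-21:55.
Merge the second list: 08:00-12:50, 15:05-15:40, 16:20-18:35.
06:50-11:20 minus B → 06:50-08:00.
18:15-21:55 minus B → 18:35-21:55.

06:50-08:00, 18:35-21:55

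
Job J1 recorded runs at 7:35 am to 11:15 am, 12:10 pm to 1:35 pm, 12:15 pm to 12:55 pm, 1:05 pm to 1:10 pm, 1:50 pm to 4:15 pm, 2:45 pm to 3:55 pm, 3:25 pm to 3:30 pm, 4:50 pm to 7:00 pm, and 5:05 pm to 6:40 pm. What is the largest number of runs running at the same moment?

Walk the sorted start/end points keeping a running depth.
The depth first hits 3 at 3:25 pm.

3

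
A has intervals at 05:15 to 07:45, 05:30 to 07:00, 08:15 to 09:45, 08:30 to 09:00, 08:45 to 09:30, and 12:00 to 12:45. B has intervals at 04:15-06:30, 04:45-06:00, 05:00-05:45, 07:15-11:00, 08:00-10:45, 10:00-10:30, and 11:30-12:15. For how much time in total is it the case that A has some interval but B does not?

1 h 15 min

Merge the first list: 05:15-07:45, 08:15-09:45, 12:00-12:45.
Merge the second list: 04:15-06:30, 07:15-11:00, 11:30-12:15.
A \ B = 06:30-07:15, 12:15-12:45.
Total: 45 min + 30 min = 1 h 15 min.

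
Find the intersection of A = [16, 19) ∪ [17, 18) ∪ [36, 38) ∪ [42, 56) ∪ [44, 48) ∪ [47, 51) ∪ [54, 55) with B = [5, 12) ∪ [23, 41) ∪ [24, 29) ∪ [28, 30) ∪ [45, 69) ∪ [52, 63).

Merge the first list: [16, 19), [36, 38), [42, 56).
Merge the second list: [5, 12), [23, 41), [45, 69).
[16, 19) falls entirely outside B.
[36, 38) overlaps B on [36, 38).
[42, 56) overlaps B on [45, 56).

[36, 38) ∪ [45, 56)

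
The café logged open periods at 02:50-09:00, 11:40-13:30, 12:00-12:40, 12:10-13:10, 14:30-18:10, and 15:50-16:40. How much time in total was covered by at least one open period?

Merged: 02:50–09:00, 11:40–13:30, 14:30–18:10.
Lengths: 6 h 10 min + 1 h 50 min + 3 h 40 min = 11 h 40 min.

11 h 40 min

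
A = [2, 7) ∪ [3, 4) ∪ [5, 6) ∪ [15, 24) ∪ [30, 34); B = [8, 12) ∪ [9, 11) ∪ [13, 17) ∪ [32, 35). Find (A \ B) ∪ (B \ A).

Merge the first list: [2, 7), [15, 24), [30, 34).
Merge the second list: [8, 12), [13, 17), [32, 35).
Only in the first: [2, 7), [17, 24), [30, 32).
Only in the second: [8, 12), [13, 15), [34, 35).
Together these are the periods covered by exactly one.

[2, 7) ∪ [8, 12) ∪ [13, 15) ∪ [17, 24) ∪ [30, 32) ∪ [34, 35)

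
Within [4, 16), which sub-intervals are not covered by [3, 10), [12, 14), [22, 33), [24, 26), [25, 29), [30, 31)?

Covered (merged): [3, 10), [12, 14), [22, 33).
Uncovered inside [4, 16): [10, 12), [14, 16).

[10, 12) ∪ [14, 16)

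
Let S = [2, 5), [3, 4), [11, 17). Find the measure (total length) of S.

Merged: [2, 5), [11, 17).
Lengths: 3 + 6 = 9.

9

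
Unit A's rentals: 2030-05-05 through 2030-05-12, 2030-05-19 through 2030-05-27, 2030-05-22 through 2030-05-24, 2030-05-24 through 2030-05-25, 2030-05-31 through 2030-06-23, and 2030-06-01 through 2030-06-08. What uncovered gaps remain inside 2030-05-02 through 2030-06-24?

2030-05-02 through 2030-05-04, 2030-05-13 through 2030-05-18, 2030-05-28 through 2030-05-30, 2030-06-24 through 2030-06-24

The merged coverage is 2030-05-05 through 2030-05-12, 2030-05-19 through 2030-05-27, 2030-05-31 through 2030-06-23.
Gaps within 2030-05-02 through 2030-06-24: 2030-05-02 through 2030-05-04, 2030-05-13 through 2030-05-18, 2030-05-28 through 2030-05-30, 2030-06-24 through 2030-06-24.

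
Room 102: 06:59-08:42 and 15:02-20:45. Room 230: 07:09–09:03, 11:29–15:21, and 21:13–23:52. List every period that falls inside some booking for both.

07:09–08:42, 15:02–15:21

06:59–08:42 ∩ B → 07:09–08:42.
15:02–20:45 ∩ B → 15:02–15:21.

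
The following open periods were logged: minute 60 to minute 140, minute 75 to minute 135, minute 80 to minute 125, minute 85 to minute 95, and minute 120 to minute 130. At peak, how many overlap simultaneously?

Sweep endpoints in order; track running count of active intervals.
Peak of 4 reached at minute 85.

4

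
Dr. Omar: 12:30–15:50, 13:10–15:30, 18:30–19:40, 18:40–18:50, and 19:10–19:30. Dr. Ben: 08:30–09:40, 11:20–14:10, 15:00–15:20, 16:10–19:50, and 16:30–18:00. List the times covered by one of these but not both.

08:30–09:40, 11:20–12:30, 14:10–15:00, 15:20–15:50, 16:10–18:30, 19:40–19:50

A, merged: 12:30–15:50, 18:30–19:40.
B, merged: 08:30–09:40, 11:20–14:10, 15:00–15:20, 16:10–19:50.
A \ B = 14:10–15:00, 15:20–15:50.
B \ A = 08:30–09:40, 11:20–12:30, 16:10–18:30, 19:40–19:50.
Union of the two gives the symmetric difference.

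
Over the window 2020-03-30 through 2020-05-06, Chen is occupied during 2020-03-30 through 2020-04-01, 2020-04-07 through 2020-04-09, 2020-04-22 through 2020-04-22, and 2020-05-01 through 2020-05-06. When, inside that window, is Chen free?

2020-04-02 through 2020-04-06, 2020-04-10 through 2020-04-21, 2020-04-23 through 2020-04-30

Covered (merged): 2020-03-30 through 2020-04-01, 2020-04-07 through 2020-04-09, 2020-04-22 through 2020-04-22, 2020-05-01 through 2020-05-06.
Complement within 2020-03-30 through 2020-05-06: 2020-04-02 through 2020-04-06, 2020-04-10 through 2020-04-21, 2020-04-23 through 2020-04-30.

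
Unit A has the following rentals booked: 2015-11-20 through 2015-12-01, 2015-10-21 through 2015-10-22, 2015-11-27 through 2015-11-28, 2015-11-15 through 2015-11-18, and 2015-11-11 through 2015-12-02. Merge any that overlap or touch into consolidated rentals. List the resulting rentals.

2015-10-21 through 2015-10-22, 2015-11-11 through 2015-12-02

Sort by start: 2015-10-21 through 2015-10-22, 2015-11-11 through 2015-12-02, 2015-11-15 through 2015-11-18, 2015-11-20 through 2015-12-01, 2015-11-27 through 2015-11-28.
2015-11-11 through 2015-12-02 is disjoint → start new block.
2015-11-15 through 2015-11-18 overlaps/touches 2015-11-11 through 2015-12-02 → extend to 2015-11-11 through 2015-12-02.
2015-11-20 through 2015-12-01 overlaps/touches 2015-11-11 through 2015-12-02 → extend to 2015-11-11 through 2015-12-02.
2015-11-27 through 2015-11-28 overlaps/touches 2015-11-11 through 2015-12-02 → extend to 2015-11-11 through 2015-12-02.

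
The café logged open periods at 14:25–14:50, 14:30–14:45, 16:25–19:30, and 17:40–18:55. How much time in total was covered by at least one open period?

3 h 30 min

Merged: 14:25-14:50, 16:25-19:30.
Lengths: 25 min + 3 h 5 min = 3 h 30 min.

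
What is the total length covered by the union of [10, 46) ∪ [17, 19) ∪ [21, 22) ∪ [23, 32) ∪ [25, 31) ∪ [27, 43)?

Merged: [10, 46).
Length: 36.

36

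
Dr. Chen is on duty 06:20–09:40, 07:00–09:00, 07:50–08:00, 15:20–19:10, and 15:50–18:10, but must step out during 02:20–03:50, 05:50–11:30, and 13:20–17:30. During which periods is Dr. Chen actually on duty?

17:30–19:10

First set merges to 06:20–09:40, 15:20–19:10.
06:20–09:40 lies entirely inside B → drops out.
15:20–19:10 with B removed leaves 17:30–19:10.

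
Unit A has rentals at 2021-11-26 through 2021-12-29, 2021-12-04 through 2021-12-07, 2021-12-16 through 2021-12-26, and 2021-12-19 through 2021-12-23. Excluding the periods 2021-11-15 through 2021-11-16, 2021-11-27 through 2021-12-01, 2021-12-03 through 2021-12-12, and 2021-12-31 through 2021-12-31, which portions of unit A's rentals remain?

Merge the first list: 2021-11-26 through 2021-12-29.
2021-11-26 through 2021-12-29 with B removed leaves 2021-11-26 through 2021-11-26, 2021-12-02 through 2021-12-02, 2021-12-13 through 2021-12-29.

2021-11-26 through 2021-11-26, 2021-12-02 through 2021-12-02, 2021-12-13 through 2021-12-29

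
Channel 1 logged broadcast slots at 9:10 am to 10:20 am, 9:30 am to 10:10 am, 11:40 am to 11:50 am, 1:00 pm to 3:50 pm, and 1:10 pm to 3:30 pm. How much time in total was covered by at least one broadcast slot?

4 h 10 min

Merged: 9:10 am–10:20 am, 11:40 am–11:50 am, 1:00 pm–3:50 pm.
Lengths: 1 h 10 min + 10 min + 2 h 50 min = 4 h 10 min.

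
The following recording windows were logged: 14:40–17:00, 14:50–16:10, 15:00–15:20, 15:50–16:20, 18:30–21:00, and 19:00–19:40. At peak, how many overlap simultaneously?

3

At 15:00, 3 of the intervals are simultaneously active.
No point has more.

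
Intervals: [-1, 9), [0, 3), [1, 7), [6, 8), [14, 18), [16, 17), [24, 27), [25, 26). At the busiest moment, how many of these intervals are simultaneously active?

3

At 1, 3 of the intervals are simultaneously active.
No point has more.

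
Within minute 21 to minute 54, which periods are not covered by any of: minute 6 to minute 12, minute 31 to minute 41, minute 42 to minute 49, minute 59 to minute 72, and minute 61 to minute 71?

The merged coverage is minute 6 to minute 12, minute 31 to minute 41, minute 42 to minute 49, minute 59 to minute 72.
Complement within minute 21 to minute 54: minute 21 to minute 31, minute 41 to minute 42, minute 49 to minute 54.

minute 21 to minute 31, minute 41 to minute 42, minute 49 to minute 54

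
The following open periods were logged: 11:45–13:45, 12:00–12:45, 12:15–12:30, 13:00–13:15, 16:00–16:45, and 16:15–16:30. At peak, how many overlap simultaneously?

3

At 12:15, 3 of the intervals are simultaneously active.
No point has more.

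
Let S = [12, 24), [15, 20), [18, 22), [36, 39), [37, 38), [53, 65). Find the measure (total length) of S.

Merged: [12, 24), [36, 39), [53, 65).
Lengths: 12 + 3 + 12 = 27.

27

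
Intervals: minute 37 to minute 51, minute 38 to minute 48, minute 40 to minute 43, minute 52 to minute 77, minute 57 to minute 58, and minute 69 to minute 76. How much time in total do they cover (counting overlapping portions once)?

Merged: minute 37 to minute 51, minute 52 to minute 77.
Lengths: 14 minutes + 25 minutes = 39 minutes.

39 minutes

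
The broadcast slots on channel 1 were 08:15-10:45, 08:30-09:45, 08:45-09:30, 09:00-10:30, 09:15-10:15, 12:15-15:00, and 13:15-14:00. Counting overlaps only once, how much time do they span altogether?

Merged: 08:15-10:45, 12:15-15:00.
Lengths: 2 h 30 min + 2 h 45 min = 5 h 15 min.

5 h 15 min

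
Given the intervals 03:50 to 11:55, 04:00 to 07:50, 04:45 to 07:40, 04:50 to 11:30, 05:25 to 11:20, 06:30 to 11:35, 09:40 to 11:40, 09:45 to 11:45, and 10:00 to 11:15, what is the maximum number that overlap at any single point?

7

At 10:00, 7 of the intervals are simultaneously active.
No point has more.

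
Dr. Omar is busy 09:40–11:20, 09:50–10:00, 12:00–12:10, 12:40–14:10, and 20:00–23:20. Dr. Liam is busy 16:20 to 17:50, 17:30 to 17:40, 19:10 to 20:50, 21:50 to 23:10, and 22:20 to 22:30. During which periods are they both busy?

20:00–20:50, 21:50–23:10

Merge the first list: 09:40–11:20, 12:00–12:10, 12:40–14:10, 20:00–23:20.
Merge the second list: 16:20–17:50, 19:10–20:50, 21:50–23:10.
09:40–11:20: no overlap with the second set.
12:00–12:10: no overlap with the second set.
12:40–14:10: no overlap with the second set.
20:00–23:20 meets the second set on 20:00–20:50, 21:50–23:10.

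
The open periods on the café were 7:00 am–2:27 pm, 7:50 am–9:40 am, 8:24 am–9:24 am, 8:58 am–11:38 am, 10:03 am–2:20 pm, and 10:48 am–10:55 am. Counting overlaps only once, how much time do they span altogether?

Merged: 7:00 am–2:27 pm.
Length: 7 h 27 min.

7 h 27 min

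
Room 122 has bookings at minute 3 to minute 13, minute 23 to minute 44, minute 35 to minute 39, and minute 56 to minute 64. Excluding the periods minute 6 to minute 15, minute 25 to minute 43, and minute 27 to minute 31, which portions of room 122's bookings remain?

Merge the first list: minute 3 to minute 13, minute 23 to minute 44, minute 56 to minute 64.
Merge the second list: minute 6 to minute 15, minute 25 to minute 43.
minute 3 to minute 13 minus B → minute 3 to minute 6.
minute 23 to minute 44 minus B → minute 23 to minute 25, minute 43 to minute 44.
minute 56 to minute 64: no B overlap → unchanged.

minute 3 to minute 6, minute 23 to minute 25, minute 43 to minute 44, minute 56 to minute 64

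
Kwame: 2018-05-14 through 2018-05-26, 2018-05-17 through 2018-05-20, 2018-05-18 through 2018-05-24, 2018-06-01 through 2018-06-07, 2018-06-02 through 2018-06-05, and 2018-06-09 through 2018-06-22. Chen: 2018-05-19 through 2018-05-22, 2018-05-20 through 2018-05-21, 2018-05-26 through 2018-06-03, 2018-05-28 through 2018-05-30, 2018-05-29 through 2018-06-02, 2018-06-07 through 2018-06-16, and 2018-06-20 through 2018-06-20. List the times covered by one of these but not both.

2018-05-14 through 2018-05-18, 2018-05-23 through 2018-05-25, 2018-05-27 through 2018-05-31, 2018-06-04 through 2018-06-06, 2018-06-08 through 2018-06-08, 2018-06-17 through 2018-06-19, 2018-06-21 through 2018-06-22

First set merges to 2018-05-14 through 2018-05-26, 2018-06-01 through 2018-06-07, 2018-06-09 through 2018-06-22.
Second set merges to 2018-05-19 through 2018-05-22, 2018-05-26 through 2018-06-03, 2018-06-07 through 2018-06-16, 2018-06-20 through 2018-06-20.
A but not B: 2018-05-14 through 2018-05-18, 2018-05-23 through 2018-05-25, 2018-06-04 through 2018-06-06, 2018-06-17 through 2018-06-19, 2018-06-21 through 2018-06-22.
B but not A: 2018-05-27 through 2018-05-31, 2018-06-08 through 2018-06-08.
Combining gives A △ B.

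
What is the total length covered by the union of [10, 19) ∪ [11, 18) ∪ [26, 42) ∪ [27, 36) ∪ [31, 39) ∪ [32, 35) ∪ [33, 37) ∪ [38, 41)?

25

Merged: [10, 19), [26, 42).
Lengths: 9 + 16 = 25.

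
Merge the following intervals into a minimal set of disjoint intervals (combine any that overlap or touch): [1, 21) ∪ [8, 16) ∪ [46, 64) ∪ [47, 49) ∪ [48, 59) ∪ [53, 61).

[8, 16) overlaps/touches [1, 21) → extend to [1, 21).
[46, 64) is disjoint → start new block.
[47, 49) overlaps/touches [46, 64) → extend to [46, 64).
[48, 59) overlaps/touches [46, 64) → extend to [46, 64).
[53, 61) overlaps/touches [46, 64) → extend to [46, 64).

[1, 21) ∪ [46, 64)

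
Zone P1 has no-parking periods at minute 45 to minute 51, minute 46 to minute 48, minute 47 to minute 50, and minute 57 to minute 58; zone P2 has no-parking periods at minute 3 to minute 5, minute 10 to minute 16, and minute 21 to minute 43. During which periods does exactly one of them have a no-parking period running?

minute 3 to minute 5, minute 10 to minute 16, minute 21 to minute 43, minute 45 to minute 51, minute 57 to minute 58

Merge the first list: minute 45 to minute 51, minute 57 to minute 58.
A but not B: minute 45 to minute 51, minute 57 to minute 58.
B but not A: minute 3 to minute 5, minute 10 to minute 16, minute 21 to minute 43.
Combining gives A △ B.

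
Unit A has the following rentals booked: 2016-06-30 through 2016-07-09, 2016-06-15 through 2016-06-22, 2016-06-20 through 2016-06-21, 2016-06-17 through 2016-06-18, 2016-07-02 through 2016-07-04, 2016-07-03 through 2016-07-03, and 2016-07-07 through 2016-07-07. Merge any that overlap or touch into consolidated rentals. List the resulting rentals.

2016-06-15 through 2016-06-22, 2016-06-30 through 2016-07-09

Sort by start: 2016-06-15 through 2016-06-22, 2016-06-17 through 2016-06-18, 2016-06-20 through 2016-06-21, 2016-06-30 through 2016-07-09, 2016-07-02 through 2016-07-04, 2016-07-03 through 2016-07-03, 2016-07-07 through 2016-07-07.
2016-06-17 through 2016-06-18 overlaps/touches 2016-06-15 through 2016-06-22 → extend to 2016-06-15 through 2016-06-22.
2016-06-20 through 2016-06-21 overlaps/touches 2016-06-15 through 2016-06-22 → extend to 2016-06-15 through 2016-06-22.
2016-06-30 through 2016-07-09 is disjoint → start new block.
2016-07-02 through 2016-07-04 overlaps/touches 2016-06-30 through 2016-07-09 → extend to 2016-06-30 through 2016-07-09.
2016-07-03 through 2016-07-03 overlaps/touches 2016-06-30 through 2016-07-09 → extend to 2016-06-30 through 2016-07-09.
2016-07-07 through 2016-07-07 overlaps/touches 2016-06-30 through 2016-07-09 → extend to 2016-06-30 through 2016-07-09.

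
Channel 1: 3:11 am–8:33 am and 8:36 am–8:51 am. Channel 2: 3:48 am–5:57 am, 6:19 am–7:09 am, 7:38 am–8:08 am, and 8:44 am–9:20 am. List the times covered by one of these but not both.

A but not B: 3:11 am–3:48 am, 5:57 am–6:19 am, 7:09 am–7:38 am, 8:08 am–8:33 am, 8:36 am–8:44 am.
B but not A: 8:51 am–9:20 am.
Combining gives A △ B.

3:11 am–3:48 am, 5:57 am–6:19 am, 7:09 am–7:38 am, 8:08 am–8:33 am, 8:36 am–8:44 am, 8:51 am–9:20 am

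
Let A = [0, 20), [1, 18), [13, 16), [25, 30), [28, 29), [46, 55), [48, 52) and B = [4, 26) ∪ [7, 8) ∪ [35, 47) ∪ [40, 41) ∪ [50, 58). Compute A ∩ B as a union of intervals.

A, merged: [0, 20), [25, 30), [46, 55).
B, merged: [4, 26), [35, 47), [50, 58).
[0, 20) ∩ B → [4, 20).
[25, 30) ∩ B → [25, 26).
[46, 55) ∩ B → [46, 47), [50, 55).

[4, 20) ∪ [25, 26) ∪ [46, 47) ∪ [50, 55)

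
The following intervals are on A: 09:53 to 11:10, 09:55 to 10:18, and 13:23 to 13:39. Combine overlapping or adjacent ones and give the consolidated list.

09:55-10:18 overlaps/touches 09:53-11:10 → extend to 09:53-11:10.
13:23-13:39 is disjoint → start new block.

09:53-11:10, 13:23-13:39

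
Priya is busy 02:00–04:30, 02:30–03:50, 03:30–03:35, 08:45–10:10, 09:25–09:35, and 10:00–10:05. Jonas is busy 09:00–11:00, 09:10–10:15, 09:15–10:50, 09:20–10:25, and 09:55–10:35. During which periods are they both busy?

09:00–10:10

A, merged: 02:00–04:30, 08:45–10:10.
B, merged: 09:00–11:00.
02:00–04:30 meets no B interval.
08:45–10:10 ∩ B → 09:00–10:10.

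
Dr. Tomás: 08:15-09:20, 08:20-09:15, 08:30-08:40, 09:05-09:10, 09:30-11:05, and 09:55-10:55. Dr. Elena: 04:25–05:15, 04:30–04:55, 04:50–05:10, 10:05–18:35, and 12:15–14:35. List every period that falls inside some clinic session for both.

10:05-11:05

Merge the first list: 08:15-09:20, 09:30-11:05.
Merge the second list: 04:25-05:15, 10:05-18:35.
08:15-09:20: no overlap with the second set.
09:30-11:05 meets the second set on 10:05-11:05.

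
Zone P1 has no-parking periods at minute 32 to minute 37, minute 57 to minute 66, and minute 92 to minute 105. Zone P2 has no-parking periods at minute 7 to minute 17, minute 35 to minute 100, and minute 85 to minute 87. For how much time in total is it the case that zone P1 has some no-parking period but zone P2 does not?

Second set merges to minute 7 to minute 17, minute 35 to minute 100.
A \ B = minute 32 to minute 35, minute 100 to minute 105.
Total: 3 minutes + 5 minutes = 8 minutes.

8 minutes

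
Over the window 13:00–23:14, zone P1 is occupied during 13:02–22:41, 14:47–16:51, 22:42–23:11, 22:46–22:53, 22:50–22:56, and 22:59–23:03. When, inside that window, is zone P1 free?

13:00-13:02, 22:41-22:42, 23:11-23:14

After merging, the occupied span is 13:02-22:41, 22:42-23:11.
Complement within 13:00-23:14: 13:00-13:02, 22:41-22:42, 23:11-23:14.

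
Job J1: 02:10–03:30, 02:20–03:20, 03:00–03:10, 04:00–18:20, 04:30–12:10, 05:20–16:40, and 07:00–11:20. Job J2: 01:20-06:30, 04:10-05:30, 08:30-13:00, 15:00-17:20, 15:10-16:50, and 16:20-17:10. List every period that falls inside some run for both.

02:10–03:30, 04:00–06:30, 08:30–13:00, 15:00–17:20

Merge the first list: 02:10–03:30, 04:00–18:20.
Merge the second list: 01:20–06:30, 08:30–13:00, 15:00–17:20.
02:10–03:30 meets the second set on 02:10–03:30.
04:00–18:20 meets the second set on 04:00–06:30, 08:30–13:00, 15:00–17:20.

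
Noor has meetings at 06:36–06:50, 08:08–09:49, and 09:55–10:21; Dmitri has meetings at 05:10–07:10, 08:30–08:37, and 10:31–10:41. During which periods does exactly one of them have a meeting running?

A but not B: 08:08–08:30, 08:37–09:49, 09:55–10:21.
B but not A: 05:10–06:36, 06:50–07:10, 10:31–10:41.
Combining gives A △ B.

05:10–06:36, 06:50–07:10, 08:08–08:30, 08:37–09:49, 09:55–10:21, 10:31–10:41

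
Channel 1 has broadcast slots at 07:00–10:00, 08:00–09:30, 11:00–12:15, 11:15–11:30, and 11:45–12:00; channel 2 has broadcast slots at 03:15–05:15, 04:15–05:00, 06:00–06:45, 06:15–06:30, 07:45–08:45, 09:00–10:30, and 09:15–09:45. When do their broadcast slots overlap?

07:45–08:45, 09:00–10:00

Merge the first list: 07:00–10:00, 11:00–12:15.
Merge the second list: 03:15–05:15, 06:00–06:45, 07:45–08:45, 09:00–10:30.
07:00–10:00 meets the second set on 07:45–08:45, 09:00–10:00.
11:00–12:15: no overlap with the second set.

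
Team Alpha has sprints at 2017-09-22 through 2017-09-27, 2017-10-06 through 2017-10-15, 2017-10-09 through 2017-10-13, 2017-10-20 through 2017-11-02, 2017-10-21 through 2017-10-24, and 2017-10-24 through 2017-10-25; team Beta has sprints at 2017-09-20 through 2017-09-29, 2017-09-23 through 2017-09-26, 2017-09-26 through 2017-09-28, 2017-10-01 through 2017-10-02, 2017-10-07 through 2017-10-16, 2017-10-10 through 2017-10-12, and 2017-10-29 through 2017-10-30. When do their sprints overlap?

2017-09-22 through 2017-09-27, 2017-10-07 through 2017-10-15, 2017-10-29 through 2017-10-30

First set merges to 2017-09-22 through 2017-09-27, 2017-10-06 through 2017-10-15, 2017-10-20 through 2017-11-02.
Second set merges to 2017-09-20 through 2017-09-29, 2017-10-01 through 2017-10-02, 2017-10-07 through 2017-10-16, 2017-10-29 through 2017-10-30.
2017-09-22 through 2017-09-27 meets the second set on 2017-09-22 through 2017-09-27.
2017-10-06 through 2017-10-15 meets the second set on 2017-10-07 through 2017-10-15.
2017-10-20 through 2017-11-02 meets the second set on 2017-10-29 through 2017-10-30.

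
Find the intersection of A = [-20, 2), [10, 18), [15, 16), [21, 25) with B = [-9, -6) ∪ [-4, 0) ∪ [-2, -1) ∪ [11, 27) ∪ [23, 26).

Merge the first list: [-20, 2), [10, 18), [21, 25).
Merge the second list: [-9, -6), [-4, 0), [11, 27).
[-20, 2) meets the second set on [-9, -6), [-4, 0).
[10, 18) meets the second set on [11, 18).
[21, 25) meets the second set on [21, 25).

[-9, -6) ∪ [-4, 0) ∪ [11, 18) ∪ [21, 25)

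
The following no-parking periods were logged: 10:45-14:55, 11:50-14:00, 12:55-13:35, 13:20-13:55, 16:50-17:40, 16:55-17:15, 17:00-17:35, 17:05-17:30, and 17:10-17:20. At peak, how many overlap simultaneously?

At 17:10, 5 of the intervals are simultaneously active.
No point has more.

5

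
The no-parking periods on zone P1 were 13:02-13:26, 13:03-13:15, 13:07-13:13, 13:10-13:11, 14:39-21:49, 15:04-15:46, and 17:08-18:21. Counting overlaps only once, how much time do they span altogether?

Merged: 13:02–13:26, 14:39–21:49.
Lengths: 24 min + 7 h 10 min = 7 h 34 min.

7 h 34 min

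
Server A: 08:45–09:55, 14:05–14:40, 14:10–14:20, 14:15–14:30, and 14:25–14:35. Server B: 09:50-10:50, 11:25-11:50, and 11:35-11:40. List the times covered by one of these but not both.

A, merged: 08:45–09:55, 14:05–14:40.
B, merged: 09:50–10:50, 11:25–11:50.
A \ B = 08:45–09:50, 14:05–14:40.
B \ A = 09:55–10:50, 11:25–11:50.
Union of the two gives the symmetric difference.

08:45–09:50, 09:55–10:50, 11:25–11:50, 14:05–14:40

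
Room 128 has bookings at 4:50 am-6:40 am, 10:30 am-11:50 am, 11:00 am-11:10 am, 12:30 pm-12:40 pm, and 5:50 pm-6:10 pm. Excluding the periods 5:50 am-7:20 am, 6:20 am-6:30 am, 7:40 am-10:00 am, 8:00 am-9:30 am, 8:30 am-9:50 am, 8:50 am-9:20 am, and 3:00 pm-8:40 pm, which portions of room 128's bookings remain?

4:50 am–5:50 am, 10:30 am–11:50 am, 12:30 pm–12:40 pm

A, merged: 4:50 am–6:40 am, 10:30 am–11:50 am, 12:30 pm–12:40 pm, 5:50 pm–6:10 pm.
B, merged: 5:50 am–7:20 am, 7:40 am–10:00 am, 3:00 pm–8:40 pm.
4:50 am–6:40 am minus B → 4:50 am–5:50 am.
10:30 am–11:50 am: no B overlap → unchanged.
12:30 pm–12:40 pm: no B overlap → unchanged.
5:50 pm–6:10 pm: fully covered by B → removed.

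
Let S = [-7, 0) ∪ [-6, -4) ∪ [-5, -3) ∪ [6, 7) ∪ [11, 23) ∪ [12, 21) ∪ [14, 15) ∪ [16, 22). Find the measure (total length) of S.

20

Merged: [-7, 0), [6, 7), [11, 23).
Lengths: 7 + 1 + 12 = 20.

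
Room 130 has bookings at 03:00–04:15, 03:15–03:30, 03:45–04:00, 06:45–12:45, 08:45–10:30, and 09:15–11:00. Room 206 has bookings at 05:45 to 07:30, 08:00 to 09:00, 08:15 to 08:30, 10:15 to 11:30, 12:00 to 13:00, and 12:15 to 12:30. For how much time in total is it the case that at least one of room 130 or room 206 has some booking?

8 h 30 min

A, merged: 03:00–04:15, 06:45–12:45.
B, merged: 05:45–07:30, 08:00–09:00, 10:15–11:30, 12:00–13:00.
A ∪ B = 03:00–04:15, 05:45–13:00.
Total: 1 h 15 min + 7 h 15 min = 8 h 30 min.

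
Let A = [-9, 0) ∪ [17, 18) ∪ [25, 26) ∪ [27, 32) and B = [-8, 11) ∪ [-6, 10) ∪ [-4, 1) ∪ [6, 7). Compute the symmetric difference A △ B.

Second set merges to [-8, 11).
A \ B = [-9, -8), [17, 18), [25, 26), [27, 32).
B \ A = [0, 11).
Union of the two gives the symmetric difference.

[-9, -8) ∪ [0, 11) ∪ [17, 18) ∪ [25, 26) ∪ [27, 32)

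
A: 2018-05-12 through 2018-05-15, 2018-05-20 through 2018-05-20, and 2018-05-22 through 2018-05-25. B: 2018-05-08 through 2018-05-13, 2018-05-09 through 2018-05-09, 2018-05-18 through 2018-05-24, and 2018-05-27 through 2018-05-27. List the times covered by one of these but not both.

Merge the second list: 2018-05-08 through 2018-05-13, 2018-05-18 through 2018-05-24, 2018-05-27 through 2018-05-27.
A but not B: 2018-05-14 through 2018-05-15, 2018-05-25 through 2018-05-25.
B but not A: 2018-05-08 through 2018-05-11, 2018-05-18 through 2018-05-19, 2018-05-21 through 2018-05-21, 2018-05-27 through 2018-05-27.
Combining gives A △ B.

2018-05-08 through 2018-05-11, 2018-05-14 through 2018-05-15, 2018-05-18 through 2018-05-19, 2018-05-21 through 2018-05-21, 2018-05-25 through 2018-05-25, 2018-05-27 through 2018-05-27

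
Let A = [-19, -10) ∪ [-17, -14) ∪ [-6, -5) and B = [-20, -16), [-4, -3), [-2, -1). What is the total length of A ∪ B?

13

First set merges to [-19, -10), [-6, -5).
A ∪ B = [-20, -10), [-6, -5), [-4, -3), [-2, -1).
Total: 10 + 1 + 1 + 1 = 13.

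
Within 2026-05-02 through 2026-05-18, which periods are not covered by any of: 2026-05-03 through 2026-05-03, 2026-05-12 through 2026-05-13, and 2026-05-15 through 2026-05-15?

2026-05-02 through 2026-05-02, 2026-05-04 through 2026-05-11, 2026-05-14 through 2026-05-14, 2026-05-16 through 2026-05-18

After merging, the occupied span is 2026-05-03 through 2026-05-03, 2026-05-12 through 2026-05-13, 2026-05-15 through 2026-05-15.
Complement within 2026-05-02 through 2026-05-18: 2026-05-02 through 2026-05-02, 2026-05-04 through 2026-05-11, 2026-05-14 through 2026-05-14, 2026-05-16 through 2026-05-18.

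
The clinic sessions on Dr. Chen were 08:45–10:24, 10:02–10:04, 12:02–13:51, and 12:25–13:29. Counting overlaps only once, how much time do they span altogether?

3 h 28 min

Merged: 08:45–10:24, 12:02–13:51.
Lengths: 1 h 39 min + 1 h 49 min = 3 h 28 min.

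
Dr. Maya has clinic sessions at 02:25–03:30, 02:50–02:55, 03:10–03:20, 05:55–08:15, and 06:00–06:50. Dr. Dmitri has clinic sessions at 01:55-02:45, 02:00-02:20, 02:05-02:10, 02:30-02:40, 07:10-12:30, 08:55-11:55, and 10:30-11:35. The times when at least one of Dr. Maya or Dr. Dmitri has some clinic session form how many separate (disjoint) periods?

2

Merge the first list: 02:25–03:30, 05:55–08:15.
Merge the second list: 01:55–02:45, 07:10–12:30.
A ∪ B = 01:55–03:30, 05:55–12:30.
That is 2 disjoint pieces.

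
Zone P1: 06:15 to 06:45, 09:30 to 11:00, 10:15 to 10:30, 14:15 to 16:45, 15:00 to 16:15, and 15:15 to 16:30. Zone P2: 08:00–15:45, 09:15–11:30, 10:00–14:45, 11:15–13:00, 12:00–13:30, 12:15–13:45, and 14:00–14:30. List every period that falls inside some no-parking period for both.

09:30-11:00, 14:15-15:45

Merge the first list: 06:15-06:45, 09:30-11:00, 14:15-16:45.
Merge the second list: 08:00-15:45.
06:15-06:45: no overlap with the second set.
09:30-11:00 meets the second set on 09:30-11:00.
14:15-16:45 meets the second set on 14:15-15:45.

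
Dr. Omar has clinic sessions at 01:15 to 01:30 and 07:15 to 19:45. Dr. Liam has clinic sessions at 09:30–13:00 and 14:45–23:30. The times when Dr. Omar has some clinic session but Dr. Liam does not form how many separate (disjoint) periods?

A \ B = 01:15–01:30, 07:15–09:30, 13:00–14:45.
That is 3 disjoint pieces.

3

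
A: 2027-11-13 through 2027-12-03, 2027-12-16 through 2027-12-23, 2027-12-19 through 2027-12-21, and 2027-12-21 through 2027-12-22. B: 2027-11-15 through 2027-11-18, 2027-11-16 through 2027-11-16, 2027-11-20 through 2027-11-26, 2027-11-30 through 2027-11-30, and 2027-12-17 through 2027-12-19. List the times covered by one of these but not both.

Merge the first list: 2027-11-13 through 2027-12-03, 2027-12-16 through 2027-12-23.
Merge the second list: 2027-11-15 through 2027-11-18, 2027-11-20 through 2027-11-26, 2027-11-30 through 2027-11-30, 2027-12-17 through 2027-12-19.
A but not B: 2027-11-13 through 2027-11-14, 2027-11-19 through 2027-11-19, 2027-11-27 through 2027-11-29, 2027-12-01 through 2027-12-03, 2027-12-16 through 2027-12-16, 2027-12-20 through 2027-12-23.
B but not A: none.
Combining gives A △ B.

2027-11-13 through 2027-11-14, 2027-11-19 through 2027-11-19, 2027-11-27 through 2027-11-29, 2027-12-01 through 2027-12-03, 2027-12-16 through 2027-12-16, 2027-12-20 through 2027-12-23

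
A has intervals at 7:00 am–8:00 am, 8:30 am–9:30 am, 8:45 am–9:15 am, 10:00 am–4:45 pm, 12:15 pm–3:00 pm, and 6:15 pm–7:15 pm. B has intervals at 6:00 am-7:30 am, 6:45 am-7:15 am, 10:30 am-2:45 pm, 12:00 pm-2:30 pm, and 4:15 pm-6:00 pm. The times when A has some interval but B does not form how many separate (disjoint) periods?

5

Merge the first list: 7:00 am-8:00 am, 8:30 am-9:30 am, 10:00 am-4:45 pm, 6:15 pm-7:15 pm.
Merge the second list: 6:00 am-7:30 am, 10:30 am-2:45 pm, 4:15 pm-6:00 pm.
A \ B = 7:30 am-8:00 am, 8:30 am-9:30 am, 10:00 am-10:30 am, 2:45 pm-4:15 pm, 6:15 pm-7:15 pm.
That is 5 disjoint pieces.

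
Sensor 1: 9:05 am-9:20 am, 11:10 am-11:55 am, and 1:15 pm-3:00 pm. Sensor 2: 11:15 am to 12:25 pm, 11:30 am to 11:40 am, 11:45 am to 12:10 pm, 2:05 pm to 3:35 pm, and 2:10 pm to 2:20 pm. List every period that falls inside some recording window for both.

Second set merges to 11:15 am-12:25 pm, 2:05 pm-3:35 pm.
9:05 am-9:20 am meets no B interval.
11:10 am-11:55 am ∩ B → 11:15 am-11:55 am.
1:15 pm-3:00 pm ∩ B → 2:05 pm-3:00 pm.

11:15 am-11:55 am, 2:05 pm-3:00 pm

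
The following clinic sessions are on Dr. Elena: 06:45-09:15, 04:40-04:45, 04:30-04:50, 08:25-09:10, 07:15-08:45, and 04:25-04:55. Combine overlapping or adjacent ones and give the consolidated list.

Sort by start: 04:25–04:55, 04:30–04:50, 04:40–04:45, 06:45–09:15, 07:15–08:45, 08:25–09:10.
04:30–04:50 overlaps/touches 04:25–04:55 → extend to 04:25–04:55.
04:40–04:45 overlaps/touches 04:25–04:55 → extend to 04:25–04:55.
06:45–09:15 is disjoint → start new block.
07:15–08:45 overlaps/touches 06:45–09:15 → extend to 06:45–09:15.
08:25–09:10 overlaps/touches 06:45–09:15 → extend to 06:45–09:15.

04:25–04:55, 06:45–09:15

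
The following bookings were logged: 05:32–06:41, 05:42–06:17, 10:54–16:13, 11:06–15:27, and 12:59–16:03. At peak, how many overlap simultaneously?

3

At 12:59, 3 of the intervals are simultaneously active.
No point has more.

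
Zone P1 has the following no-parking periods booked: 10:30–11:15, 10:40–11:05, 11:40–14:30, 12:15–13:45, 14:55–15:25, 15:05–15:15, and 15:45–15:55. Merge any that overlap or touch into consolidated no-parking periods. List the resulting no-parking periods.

10:40-11:05 overlaps/touches 10:30-11:15 → extend to 10:30-11:15.
11:40-14:30 is disjoint → start new block.
12:15-13:45 overlaps/touches 11:40-14:30 → extend to 11:40-14:30.
14:55-15:25 is disjoint → start new block.
15:05-15:15 overlaps/touches 14:55-15:25 → extend to 14:55-15:25.
15:45-15:55 is disjoint → start new block.

10:30-11:15, 11:40-14:30, 14:55-15:25, 15:45-15:55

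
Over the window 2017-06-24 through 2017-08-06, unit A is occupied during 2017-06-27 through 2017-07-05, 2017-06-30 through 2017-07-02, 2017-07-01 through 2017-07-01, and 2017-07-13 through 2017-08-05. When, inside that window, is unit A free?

2017-06-24 through 2017-06-26, 2017-07-06 through 2017-07-12, 2017-08-06 through 2017-08-06

After merging, the occupied span is 2017-06-27 through 2017-07-05, 2017-07-13 through 2017-08-05.
Gaps within 2017-06-24 through 2017-08-06: 2017-06-24 through 2017-06-26, 2017-07-06 through 2017-07-12, 2017-08-06 through 2017-08-06.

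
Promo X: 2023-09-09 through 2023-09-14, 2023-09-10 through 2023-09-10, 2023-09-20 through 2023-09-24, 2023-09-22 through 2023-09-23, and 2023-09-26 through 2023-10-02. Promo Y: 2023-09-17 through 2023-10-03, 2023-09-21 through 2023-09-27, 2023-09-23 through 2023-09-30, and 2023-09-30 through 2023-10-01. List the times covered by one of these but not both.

Merge the first list: 2023-09-09 through 2023-09-14, 2023-09-20 through 2023-09-24, 2023-09-26 through 2023-10-02.
Merge the second list: 2023-09-17 through 2023-10-03.
Only in the first: 2023-09-09 through 2023-09-14.
Only in the second: 2023-09-17 through 2023-09-19, 2023-09-25 through 2023-09-25, 2023-10-03 through 2023-10-03.
Together these are the periods covered by exactly one.

2023-09-09 through 2023-09-14, 2023-09-17 through 2023-09-19, 2023-09-25 through 2023-09-25, 2023-10-03 through 2023-10-03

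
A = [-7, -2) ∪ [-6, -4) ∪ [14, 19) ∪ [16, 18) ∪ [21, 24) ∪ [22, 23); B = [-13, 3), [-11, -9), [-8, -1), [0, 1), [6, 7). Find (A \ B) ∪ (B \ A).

[-13, -7) ∪ [-2, 3) ∪ [6, 7) ∪ [14, 19) ∪ [21, 24)

Merge the first list: [-7, -2), [14, 19), [21, 24).
Merge the second list: [-13, 3), [6, 7).
Only in the first: [14, 19), [21, 24).
Only in the second: [-13, -7), [-2, 3), [6, 7).
Together these are the periods covered by exactly one.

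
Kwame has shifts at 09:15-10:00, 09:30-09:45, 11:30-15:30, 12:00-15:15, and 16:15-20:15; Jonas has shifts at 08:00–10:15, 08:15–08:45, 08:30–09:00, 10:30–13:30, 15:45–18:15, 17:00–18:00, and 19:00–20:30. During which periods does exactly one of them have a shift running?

Merge the first list: 09:15–10:00, 11:30–15:30, 16:15–20:15.
Merge the second list: 08:00–10:15, 10:30–13:30, 15:45–18:15, 19:00–20:30.
A \ B = 13:30–15:30, 18:15–19:00.
B \ A = 08:00–09:15, 10:00–10:15, 10:30–11:30, 15:45–16:15, 20:15–20:30.
Union of the two gives the symmetric difference.

08:00–09:15, 10:00–10:15, 10:30–11:30, 13:30–15:30, 15:45–16:15, 18:15–19:00, 20:15–20:30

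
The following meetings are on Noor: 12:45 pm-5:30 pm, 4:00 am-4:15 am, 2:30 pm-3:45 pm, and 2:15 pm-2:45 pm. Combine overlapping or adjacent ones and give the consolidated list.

Sort by start: 4:00 am–4:15 am, 12:45 pm–5:30 pm, 2:15 pm–2:45 pm, 2:30 pm–3:45 pm.
12:45 pm–5:30 pm is disjoint → start new block.
2:15 pm–2:45 pm overlaps/touches 12:45 pm–5:30 pm → extend to 12:45 pm–5:30 pm.
2:30 pm–3:45 pm overlaps/touches 12:45 pm–5:30 pm → extend to 12:45 pm–5:30 pm.

4:00 am–4:15 am, 12:45 pm–5:30 pm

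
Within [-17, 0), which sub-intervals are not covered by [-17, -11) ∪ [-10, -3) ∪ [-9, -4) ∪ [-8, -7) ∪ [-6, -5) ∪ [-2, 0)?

[-11, -10) ∪ [-3, -2)

After merging, the occupied span is [-17, -11), [-10, -3), [-2, 0).
Complement within [-17, 0): [-11, -10), [-3, -2).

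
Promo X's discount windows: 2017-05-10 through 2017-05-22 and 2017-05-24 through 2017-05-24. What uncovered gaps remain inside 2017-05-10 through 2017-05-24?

Covered (merged): 2017-05-10 through 2017-05-22, 2017-05-24 through 2017-05-24.
Uncovered inside 2017-05-10 through 2017-05-24: 2017-05-23 through 2017-05-23.

2017-05-23 through 2017-05-23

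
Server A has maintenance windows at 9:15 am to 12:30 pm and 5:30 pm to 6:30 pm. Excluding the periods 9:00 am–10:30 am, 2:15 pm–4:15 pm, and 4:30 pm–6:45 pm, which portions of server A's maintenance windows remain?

9:15 am-12:30 pm minus B → 10:30 am-12:30 pm.
5:30 pm-6:30 pm: fully covered by B → removed.

10:30 am-12:30 pm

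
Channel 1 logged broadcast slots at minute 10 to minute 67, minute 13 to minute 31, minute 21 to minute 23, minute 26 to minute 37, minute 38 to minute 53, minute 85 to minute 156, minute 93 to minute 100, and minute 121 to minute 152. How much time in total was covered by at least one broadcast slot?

128 minutes

Merged: minute 10 to minute 67, minute 85 to minute 156.
Lengths: 57 minutes + 71 minutes = 128 minutes.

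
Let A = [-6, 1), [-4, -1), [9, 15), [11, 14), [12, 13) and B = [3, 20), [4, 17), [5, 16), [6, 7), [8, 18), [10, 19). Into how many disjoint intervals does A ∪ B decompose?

A, merged: [-6, 1), [9, 15).
B, merged: [3, 20).
A ∪ B = [-6, 1), [3, 20).
That is 2 disjoint pieces.

2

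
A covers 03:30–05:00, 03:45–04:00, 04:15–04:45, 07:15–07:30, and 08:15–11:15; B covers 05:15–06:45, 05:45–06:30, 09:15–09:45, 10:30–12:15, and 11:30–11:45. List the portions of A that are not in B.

First set merges to 03:30-05:00, 07:15-07:30, 08:15-11:15.
Second set merges to 05:15-06:45, 09:15-09:45, 10:30-12:15.
03:30-05:00 is untouched.
07:15-07:30 is untouched.
08:15-11:15 with B removed leaves 08:15-09:15, 09:45-10:30.

03:30-05:00, 07:15-07:30, 08:15-09:15, 09:45-10:30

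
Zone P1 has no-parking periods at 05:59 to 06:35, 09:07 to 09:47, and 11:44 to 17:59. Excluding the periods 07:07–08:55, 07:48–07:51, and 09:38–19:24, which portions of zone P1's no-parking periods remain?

Second set merges to 07:07-08:55, 09:38-19:24.
05:59-06:35: no B overlap → unchanged.
09:07-09:47 minus B → 09:07-09:38.
11:44-17:59: fully covered by B → removed.

05:59-06:35, 09:07-09:38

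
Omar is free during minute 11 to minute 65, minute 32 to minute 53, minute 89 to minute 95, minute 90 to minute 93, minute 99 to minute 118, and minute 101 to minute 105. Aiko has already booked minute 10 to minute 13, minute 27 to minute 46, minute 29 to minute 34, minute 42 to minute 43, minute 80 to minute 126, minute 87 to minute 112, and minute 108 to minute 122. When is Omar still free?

minute 13 to minute 27, minute 46 to minute 65

Merge the first list: minute 11 to minute 65, minute 89 to minute 95, minute 99 to minute 118.
Merge the second list: minute 10 to minute 13, minute 27 to minute 46, minute 80 to minute 126.
minute 11 to minute 65 \ B = minute 13 to minute 27, minute 46 to minute 65.
minute 89 to minute 95: entirely removed.
minute 99 to minute 118: entirely removed.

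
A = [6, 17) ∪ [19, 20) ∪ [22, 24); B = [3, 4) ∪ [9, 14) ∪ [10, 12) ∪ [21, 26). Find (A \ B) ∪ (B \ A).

Merge the second list: [3, 4), [9, 14), [21, 26).
A \ B = [6, 9), [14, 17), [19, 20).
B \ A = [3, 4), [21, 22), [24, 26).
Union of the two gives the symmetric difference.

[3, 4) ∪ [6, 9) ∪ [14, 17) ∪ [19, 20) ∪ [21, 22) ∪ [24, 26)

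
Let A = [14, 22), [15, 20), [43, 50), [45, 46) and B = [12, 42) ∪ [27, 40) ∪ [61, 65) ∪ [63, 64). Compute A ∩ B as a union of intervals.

[14, 22)

First set merges to [14, 22), [43, 50).
Second set merges to [12, 42), [61, 65).
[14, 22) meets the second set on [14, 22).
[43, 50): no overlap with the second set.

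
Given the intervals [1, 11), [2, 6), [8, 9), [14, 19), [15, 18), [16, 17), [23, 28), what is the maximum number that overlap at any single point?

Sweep endpoints in order; track running count of active intervals.
Peak of 3 reached at 16.

3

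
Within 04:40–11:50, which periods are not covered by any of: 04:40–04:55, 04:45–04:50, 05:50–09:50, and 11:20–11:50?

04:55–05:50, 09:50–11:20

Covered (merged): 04:40–04:55, 05:50–09:50, 11:20–11:50.
Complement within 04:40–11:50: 04:55–05:50, 09:50–11:20.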